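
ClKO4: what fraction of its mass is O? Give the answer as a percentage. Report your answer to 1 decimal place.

46.2%

Molar mass = 1(35.45) + 1(39.10) + 4(16.00) = 138.550 g/mol
Mass of O per mole = 4 × 16.00 = 64.000 g
% O = 64.000 / 138.550 × 100 = 46.2%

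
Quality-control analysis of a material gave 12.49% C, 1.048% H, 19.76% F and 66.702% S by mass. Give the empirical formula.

Assume 100 g: 12.49 g C, 1.048 g H, 19.76 g F, 66.702 g S.
C: 12.49 g ÷ 12.01 g/mol = 1.04 mol
H: 1.048 g ÷ 1.008 g/mol = 1.04 mol
F: 19.76 g ÷ 19.00 g/mol = 1.04 mol
S: 66.702 g ÷ 32.07 g/mol = 2.08 mol
Ratios (÷ 1.04): C 1.000, H 1.000, F 1.000, S 2.001
Ratio ≈ 1:1:1:2, so the empirical formula is CHFS2

CHFS2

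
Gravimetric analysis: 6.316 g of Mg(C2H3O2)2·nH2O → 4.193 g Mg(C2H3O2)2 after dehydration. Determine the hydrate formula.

Mass of water lost = 6.316 − 4.193 = 2.123 g → 2.123 / 18.02 = 0.1178 mol H2O
Molar mass of Mg(C2H3O2)2 = 142.40 g/mol → mol Mg(C2H3O2)2 = 4.193 / 142.40 = 0.02945
n = 0.1178 / 0.02945 = 4.00 ≈ 4 → Mg(C2H3O2)2·4H2O

Mg(C2H3O2)2·4H2O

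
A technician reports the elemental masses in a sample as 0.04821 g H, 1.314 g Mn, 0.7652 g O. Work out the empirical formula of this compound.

H2MnO2

n(H) = 0.04821/1.008 = 0.04783, n(Mn) = 1.314/54.94 = 0.02392, n(O) = 0.7652/16.00 = 0.04782
Smallest is Mn at 0.02392 mol; normalising gives H 2.000, Mn 1.000, O 2.000
Ratio ≈ 2:1:2, so the empirical formula is H2MnO2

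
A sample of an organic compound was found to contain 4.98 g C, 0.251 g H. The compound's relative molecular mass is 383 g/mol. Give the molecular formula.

C30H18

n(C) = 4.98/12.01 = 0.4147, n(H) = 0.251/1.008 = 0.249
Smallest is H at 0.249 mol; normalising gives C 1.665, H 1.000
×3: C 5.00, H 3.00 → C5H3
Empirical-formula mass = 63.07 g/mol
n = 383 / 63.07 = 6.07 ≈ 6
Molecular formula = (C5H3)×6 = C30H18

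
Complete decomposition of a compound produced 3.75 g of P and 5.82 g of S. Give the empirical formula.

P: 3.75 g ÷ 30.97 g/mol = 0.1211 mol
S: 5.82 g ÷ 32.07 g/mol = 0.1815 mol
Divide by the smallest (0.1211 mol P): P 1.000, S 1.499
Multiply by 2: P 2.00, S 3.00 → P2S3

P2S3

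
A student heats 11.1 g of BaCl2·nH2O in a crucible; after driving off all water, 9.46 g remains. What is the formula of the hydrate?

Mass of water lost = 11.1 − 9.46 = 1.64 g → 1.64 / 18.02 = 0.09101 mol H2O
Molar mass of BaCl2 = 208.23 g/mol → mol BaCl2 = 9.46 / 208.23 = 0.04543
n = 0.09101 / 0.04543 = 2.00 ≈ 2 → BaCl2·2H2O

BaCl2·2H2O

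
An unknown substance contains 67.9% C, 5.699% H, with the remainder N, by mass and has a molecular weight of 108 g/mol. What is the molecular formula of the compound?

C6H6N2

Assume 100 g: 67.9 g C, 5.699 g H, 26.401 g N.
C: 67.9 g ÷ 12.01 g/mol = 5.654 mol
H: 5.699 g ÷ 1.008 g/mol = 5.654 mol
N: 26.401 g ÷ 14.01 g/mol = 1.884 mol
Ratios (÷ 1.884): C 3.000, H 3.000, N 1.000
→ C3H3N
Empirical-formula mass = 53.06 g/mol
n = 108 / 53.06 = 2.04 ≈ 2
Molecular formula = (C3H3N)×2 = C6H6N2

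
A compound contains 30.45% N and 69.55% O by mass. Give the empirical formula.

Assume 100 g: 30.45 g N, 69.55 g O.
Moles — N: 30.45 / 14.01 = 2.173 mol; O: 69.55 / 16.00 = 4.347 mol
Divide by the smallest (2.173 mol N): N 1.000, O 2.000
≈ 1:2 → NO2

NO2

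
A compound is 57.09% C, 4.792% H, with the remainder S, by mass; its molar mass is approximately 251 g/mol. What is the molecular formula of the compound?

C12H12S3

Assume 100 g: 57.09 g C, 4.792 g H, 38.118 g S.
n(C) = 57.09/12.01 = 4.754, n(H) = 4.792/1.008 = 4.754, n(S) = 38.118/32.07 = 1.189
Divide by the smallest (1.189 mol S): C 3.999, H 4.000, S 1.000
Ratio ≈ 4:4:1, so the empirical formula is C4H4S
Empirical-formula mass = 84.14 g/mol
n = 251 / 84.14 = 2.98 ≈ 3
Molecular formula = (C4H4S)×3 = C12H12S3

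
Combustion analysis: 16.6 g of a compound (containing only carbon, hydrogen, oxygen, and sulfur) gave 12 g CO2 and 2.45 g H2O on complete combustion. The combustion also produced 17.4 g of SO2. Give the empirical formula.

mol C = 12 / 44.01 = 0.2727; mass C = 0.2727 × 12.01 = 3.275 g
mol H = 2 × (2.45 / 18.02) = 0.2719; mass H = 0.2719 × 1.008 = 0.2741 g
mol S = 17.4 / 64.07 = 0.2716; mass S = 8.710 g
mass O = 16.6 − (12.26) = 4.342 g → mol O = 0.2714
Ratios (÷ 0.2714): C 1.005, H 1.002, O 1.000, S 1.001
≈ 1:1:1:1 → CHOS

CHOS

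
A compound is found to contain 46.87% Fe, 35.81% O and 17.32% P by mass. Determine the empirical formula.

Assume 100 g: 46.87 g Fe, 35.81 g O, 17.32 g P.
Fe: 46.87 g ÷ 55.85 g/mol = 0.8392 mol
O: 35.81 g ÷ 16.00 g/mol = 2.238 mol
P: 17.32 g ÷ 30.97 g/mol = 0.5593 mol
Divide by the smallest (0.5593 mol P): Fe 1.501, O 4.002, P 1.000
×2: Fe 3.00, O 8.00, P 2.00 → Fe3O8P2

Fe3O8P2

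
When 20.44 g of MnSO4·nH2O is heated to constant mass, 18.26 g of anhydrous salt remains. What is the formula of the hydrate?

MnSO4·H2O

Mass of water lost = 20.44 − 18.26 = 2.18 g → 2.18 / 18.02 = 0.121 mol H2O
Molar mass of MnSO4 = 151.01 g/mol → mol MnSO4 = 18.26 / 151.01 = 0.1209
n = 0.121 / 0.1209 = 1.00 ≈ 1 → MnSO4·H2O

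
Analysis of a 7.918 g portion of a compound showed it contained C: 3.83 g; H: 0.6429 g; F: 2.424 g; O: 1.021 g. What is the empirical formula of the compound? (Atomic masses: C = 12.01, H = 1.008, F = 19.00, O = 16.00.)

Moles — C: 3.83 / 12.01 = 0.3189 mol; H: 0.6429 / 1.008 = 0.6378 mol; F: 2.424 / 19.00 = 0.1276 mol; O: 1.021 / 16.00 = 0.06381 mol
Ratios (÷ 0.06381): C 4.997, H 9.995, F 1.999, O 1.000
Ratio ≈ 5:10:2:1, so the empirical formula is C5H10F2O

C5H10F2O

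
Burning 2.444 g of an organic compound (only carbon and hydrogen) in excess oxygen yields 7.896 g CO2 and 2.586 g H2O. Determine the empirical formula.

mol C = 7.896 / 44.01 = 0.1794; mass C = 0.1794 × 12.01 = 2.155 g
mol H = 2 × (2.586 / 18.02) = 0.2870; mass H = 0.2870 × 1.008 = 0.2893 g
Divide by the smallest (0.1794 mol C): C 1.000, H 1.600
Scaling by 5: C 5.00, H 8.00 → C5H8

C5H8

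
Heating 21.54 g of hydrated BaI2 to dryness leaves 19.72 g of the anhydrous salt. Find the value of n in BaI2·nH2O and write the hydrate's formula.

Mass of water lost = 21.54 − 19.72 = 1.82 g → 1.82 / 18.02 = 0.101 mol H2O
Molar mass of BaI2 = 391.13 g/mol → mol BaI2 = 19.72 / 391.13 = 0.05042
n = 0.101 / 0.05042 = 2.00 ≈ 2 → BaI2·2H2O

BaI2·2H2O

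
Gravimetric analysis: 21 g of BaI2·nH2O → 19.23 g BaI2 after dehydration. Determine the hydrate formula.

BaI2·2H2O

Mass of water lost = 21 − 19.23 = 1.77 g → 1.77 / 18.02 = 0.09822 mol H2O
Molar mass of BaI2 = 391.13 g/mol → mol BaI2 = 19.23 / 391.13 = 0.04917
n = 0.09822 / 0.04917 = 2.00 ≈ 2 → BaI2·2H2O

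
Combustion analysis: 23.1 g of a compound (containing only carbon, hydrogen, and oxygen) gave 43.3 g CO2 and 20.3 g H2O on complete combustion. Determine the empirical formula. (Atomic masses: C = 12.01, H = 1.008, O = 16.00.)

mol C = 43.3 / 44.01 = 0.9839; mass C = 0.9839 × 12.01 = 11.82 g
mol H = 2 × (20.3 / 18.02) = 2.253; mass H = 2.253 × 1.008 = 2.271 g
mass O = 23.1 − (14.09) = 9.013 g → mol O = 0.5633
Divide by the smallest (0.5633 mol O): C 1.747, H 4.000, O 1.000
Scaling by 4: C 6.99, H 16.00, O 4.00 → C7H16O4

C7H16O4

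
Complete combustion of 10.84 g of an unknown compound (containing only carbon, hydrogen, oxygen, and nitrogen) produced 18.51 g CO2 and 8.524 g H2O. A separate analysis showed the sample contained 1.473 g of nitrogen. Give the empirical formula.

C4H9NO2

mol C = 18.51 / 44.01 = 0.4206; mass C = 0.4206 × 12.01 = 5.051 g
mol H = 2 × (8.524 / 18.02) = 0.9461; mass H = 0.9461 × 1.008 = 0.9536 g
mol N = 1.473 / 14.01 = 0.1051
mass O = 10.84 − (7.478) = 3.362 g → mol O = 0.2101
Smallest is N at 0.1051 mol; normalising gives C 4.000, H 8.998, N 1.000, O 1.999
≈ 4:9:1:2 → C4H9NO2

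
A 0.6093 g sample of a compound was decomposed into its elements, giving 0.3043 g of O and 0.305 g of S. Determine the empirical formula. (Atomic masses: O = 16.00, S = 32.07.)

n(O) = 0.3043/16.00 = 0.01902, n(S) = 0.305/32.07 = 0.00951
Divide by the smallest (0.00951 mol S): O 2.000, S 1.000
Ratio ≈ 2:1, so the empirical formula is O2S

O2S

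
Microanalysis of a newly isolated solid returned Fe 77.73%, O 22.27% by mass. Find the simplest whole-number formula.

Assume 100 g: 77.73 g Fe, 22.27 g O.
n(Fe) = 77.73/55.85 = 1.392, n(O) = 22.27/16.00 = 1.392
Divide by the smallest (1.392 mol Fe): Fe 1.000, O 1.000
→ FeO

FeO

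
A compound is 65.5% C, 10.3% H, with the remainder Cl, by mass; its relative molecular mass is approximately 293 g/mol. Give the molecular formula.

C16H30Cl2

Assume 100 g: 65.5 g C, 10.3 g H, 24.2 g Cl.
Moles — C: 65.5 / 12.01 = 5.454 mol; H: 10.3 / 1.008 = 10.22 mol; Cl: 24.2 / 35.45 = 0.6827 mol
Smallest is Cl at 0.6827 mol; normalising gives C 7.989, H 14.968, Cl 1.000
≈ 8:15:1 → C8H15Cl
Empirical-formula mass = 146.65 g/mol
n = 293 / 146.65 = 2.00 ≈ 2
Molecular formula = (C8H15Cl)×2 = C16H30Cl2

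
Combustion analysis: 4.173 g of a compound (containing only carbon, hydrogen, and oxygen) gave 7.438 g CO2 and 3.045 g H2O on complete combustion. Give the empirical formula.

C3H6O2

mol C = 7.438 / 44.01 = 0.1690; mass C = 0.1690 × 12.01 = 2.030 g
mol H = 2 × (3.045 / 18.02) = 0.3380; mass H = 0.3380 × 1.008 = 0.3407 g
mass O = 4.173 − (2.370) = 1.803 g → mol O = 0.1127
Ratios (÷ 0.1127): C 1.500, H 3.000, O 1.000
Scaling by 2: C 3.00, H 6.00, O 2.00 → C3H6O2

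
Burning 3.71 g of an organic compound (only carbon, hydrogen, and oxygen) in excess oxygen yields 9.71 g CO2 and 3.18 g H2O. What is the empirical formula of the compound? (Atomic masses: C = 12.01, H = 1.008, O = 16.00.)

C5H8O

mol C = 9.71 / 44.01 = 0.2206; mass C = 0.2206 × 12.01 = 2.650 g
mol H = 2 × (3.18 / 18.02) = 0.3529; mass H = 0.3529 × 1.008 = 0.3558 g
mass O = 3.71 − (3.006) = 0.7044 g → mol O = 0.04403
Smallest is O at 0.04403 mol; normalising gives C 5.011, H 8.016, O 1.000
→ C5H8O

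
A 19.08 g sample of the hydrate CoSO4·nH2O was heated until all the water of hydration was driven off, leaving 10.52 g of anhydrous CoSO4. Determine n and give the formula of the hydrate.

CoSO4·7H2O

Mass of water lost = 19.08 − 10.52 = 8.56 g → 8.56 / 18.02 = 0.475 mol H2O
Molar mass of CoSO4 = 155.00 g/mol → mol CoSO4 = 10.52 / 155.00 = 0.06787
n = 0.475 / 0.06787 = 7.00 ≈ 7 → CoSO4·7H2O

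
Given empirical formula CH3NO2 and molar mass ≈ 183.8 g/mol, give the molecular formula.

C3H9N3O6

Empirical-formula mass = 61.04 g/mol
n = 183.8 / 61.04 = 3.01 ≈ 3
Molecular formula = (CH3NO2)3 = C3H9N3O6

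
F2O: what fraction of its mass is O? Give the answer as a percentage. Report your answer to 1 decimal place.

29.6%

Molar mass = 2(19.00) + 1(16.00) = 54.000 g/mol
Mass of O per mole = 1 × 16.00 = 16.000 g
% O = 16.000 / 54.000 × 100 = 29.6%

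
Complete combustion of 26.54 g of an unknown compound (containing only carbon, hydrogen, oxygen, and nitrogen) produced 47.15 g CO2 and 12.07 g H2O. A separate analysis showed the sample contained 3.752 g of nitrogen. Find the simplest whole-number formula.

mol C = 47.15 / 44.01 = 1.071; mass C = 1.071 × 12.01 = 12.87 g
mol H = 2 × (12.07 / 18.02) = 1.340; mass H = 1.340 × 1.008 = 1.350 g
mol N = 3.752 / 14.01 = 0.2678
mass O = 26.54 − (17.97) = 8.571 g → mol O = 0.5357
Ratios (÷ 0.2678): C 4.000, H 5.002, N 1.000, O 2.000
≈ 4:5:1:2 → C4H5NO2

C4H5NO2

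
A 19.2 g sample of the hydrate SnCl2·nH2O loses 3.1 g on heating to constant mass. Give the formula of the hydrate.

SnCl2·2H2O

Mass of anhydrous SnCl2 = 19.2 − 3.1 = 16.1 g
mol H2O = 3.1 / 18.02 = 0.172
Molar mass of SnCl2 = 189.61 g/mol → mol SnCl2 = 16.1 / 189.61 = 0.08491
n = 0.172 / 0.08491 = 2.03 ≈ 2 → SnCl2·2H2O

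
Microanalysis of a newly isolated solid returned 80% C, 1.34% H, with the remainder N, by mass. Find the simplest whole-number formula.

Assume 100 g: 80 g C, 1.34 g H, 18.66 g N.
Moles — C: 80 / 12.01 = 6.661 mol; H: 1.34 / 1.008 = 1.329 mol; N: 18.66 / 14.01 = 1.332 mol
Smallest is H at 1.329 mol; normalising gives C 5.011, H 1.000, N 1.002
→ C5HN

C5HN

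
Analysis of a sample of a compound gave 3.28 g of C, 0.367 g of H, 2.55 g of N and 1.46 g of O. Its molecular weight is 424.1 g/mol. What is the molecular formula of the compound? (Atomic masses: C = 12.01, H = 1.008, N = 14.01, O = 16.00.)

C15H20N10O5

n(C) = 3.28/12.01 = 0.2731, n(H) = 0.367/1.008 = 0.3641, n(N) = 2.55/14.01 = 0.182, n(O) = 1.46/16.00 = 0.09125
Divide by the smallest (0.09125 mol O): C 2.993, H 3.990, N 1.995, O 1.000
≈ 3:4:2:1 → C3H4N2O
Empirical-formula mass = 84.08 g/mol
n = 424.1 / 84.08 = 5.04 ≈ 5
Molecular formula = (C3H4N2O)×5 = C15H20N10O5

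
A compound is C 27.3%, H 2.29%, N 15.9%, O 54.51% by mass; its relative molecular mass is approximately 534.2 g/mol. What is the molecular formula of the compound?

C12H12N6O18

Assume 100 g: 27.3 g C, 2.29 g H, 15.9 g N, 54.51 g O.
Moles — C: 27.3 / 12.01 = 2.273 mol; H: 2.29 / 1.008 = 2.272 mol; N: 15.9 / 14.01 = 1.135 mol; O: 54.51 / 16.00 = 3.407 mol
Smallest is N at 1.135 mol; normalising gives C 2.003, H 2.002, N 1.000, O 3.002
→ C2H2NO3
Empirical-formula mass = 88.05 g/mol
n = 534.2 / 88.05 = 6.07 ≈ 6
Molecular formula = (C2H2NO3)×6 = C12H12N6O18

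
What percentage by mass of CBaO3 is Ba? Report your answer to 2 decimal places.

Molar mass = 1(12.01) + 1(137.33) + 3(16.00) = 197.340 g/mol
Mass of Ba per mole = 1 × 137.33 = 137.330 g
% Ba = 137.330 / 197.340 × 100 = 69.59%

69.59%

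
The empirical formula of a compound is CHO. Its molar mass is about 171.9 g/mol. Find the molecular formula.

Empirical-formula mass = 29.02 g/mol
n = 171.9 / 29.02 = 5.92 ≈ 6
Molecular formula = (CHO)6 = C6H6O6

C6H6O6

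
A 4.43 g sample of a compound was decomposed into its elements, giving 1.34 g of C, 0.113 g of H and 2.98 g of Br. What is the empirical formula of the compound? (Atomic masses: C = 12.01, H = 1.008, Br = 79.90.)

n(C) = 1.34/12.01 = 0.1116, n(H) = 0.113/1.008 = 0.1121, n(Br) = 2.98/79.90 = 0.0373
Divide by the smallest (0.0373 mol Br): C 2.992, H 3.006, Br 1.000
≈ 3:3:1 → C3H3Br

C3H3Br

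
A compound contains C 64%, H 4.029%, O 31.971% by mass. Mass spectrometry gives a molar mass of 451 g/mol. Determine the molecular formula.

C24H18O9

Assume 100 g: 64 g C, 4.029 g H, 31.971 g O.
Moles — C: 64 / 12.01 = 5.329 mol; H: 4.029 / 1.008 = 3.997 mol; O: 31.971 / 16.00 = 1.998 mol
Smallest is O at 1.998 mol; normalising gives C 2.667, H 2.000, O 1.000
Multiply by 3: C 8.00, H 6.00, O 3.00 → C8H6O3
Empirical-formula mass = 150.13 g/mol
n = 451 / 150.13 = 3.00 ≈ 3
Molecular formula = (C8H6O3)×3 = C24H18O9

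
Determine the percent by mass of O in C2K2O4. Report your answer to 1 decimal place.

38.5%

Molar mass = 2(12.01) + 2(39.10) + 4(16.00) = 166.220 g/mol
Mass of O per mole = 4 × 16.00 = 64.000 g
% O = 64.000 / 166.220 × 100 = 38.5%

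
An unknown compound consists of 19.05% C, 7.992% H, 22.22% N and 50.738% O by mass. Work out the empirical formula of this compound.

Assume 100 g: 19.05 g C, 7.992 g H, 22.22 g N, 50.738 g O.
Moles — C: 19.05 / 12.01 = 1.586 mol; H: 7.992 / 1.008 = 7.929 mol; N: 22.22 / 14.01 = 1.586 mol; O: 50.738 / 16.00 = 3.171 mol
Ratios (÷ 1.586): C 1.000, H 4.999, N 1.000, O 1.999
→ CH5NO2

CH5NO2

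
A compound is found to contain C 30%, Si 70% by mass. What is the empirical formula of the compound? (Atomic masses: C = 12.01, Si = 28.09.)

CSi

Assume 100 g: 30 g C, 70 g Si.
n(C) = 30/12.01 = 2.498, n(Si) = 70/28.09 = 2.492
Smallest is Si at 2.492 mol; normalising gives C 1.002, Si 1.000
→ CSi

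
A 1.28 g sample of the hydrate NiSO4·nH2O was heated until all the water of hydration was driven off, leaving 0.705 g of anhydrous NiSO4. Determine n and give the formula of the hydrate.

NiSO4·7H2O

Mass of water lost = 1.28 − 0.705 = 0.575 g → 0.575 / 18.02 = 0.03191 mol H2O
Molar mass of NiSO4 = 154.76 g/mol → mol NiSO4 = 0.705 / 154.76 = 0.004555
n = 0.03191 / 0.004555 = 7.00 ≈ 7 → NiSO4·7H2O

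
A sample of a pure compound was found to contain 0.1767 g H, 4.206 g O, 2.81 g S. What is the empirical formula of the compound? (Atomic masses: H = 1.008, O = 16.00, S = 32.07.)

H: 0.1767 g ÷ 1.008 g/mol = 0.1753 mol
O: 4.206 g ÷ 16.00 g/mol = 0.2629 mol
S: 2.81 g ÷ 32.07 g/mol = 0.08762 mol
Ratios (÷ 0.08762): H 2.001, O 3.000, S 1.000
Ratio ≈ 2:3:1, so the empirical formula is H2O3S

H2O3S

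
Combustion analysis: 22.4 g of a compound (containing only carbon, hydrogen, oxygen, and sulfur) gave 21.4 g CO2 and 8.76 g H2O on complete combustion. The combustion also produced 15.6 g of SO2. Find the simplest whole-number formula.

mol C = 21.4 / 44.01 = 0.4863; mass C = 0.4863 × 12.01 = 5.840 g
mol H = 2 × (8.76 / 18.02) = 0.9723; mass H = 0.9723 × 1.008 = 0.9800 g
mol S = 15.6 / 64.07 = 0.2435; mass S = 7.809 g
mass O = 22.4 − (14.63) = 7.772 g → mol O = 0.4857
Divide by the smallest (0.2435 mol S): C 1.997, H 3.993, O 1.995, S 1.000
Ratio ≈ 2:4:2:1, so the empirical formula is C2H4O2S

C2H4O2S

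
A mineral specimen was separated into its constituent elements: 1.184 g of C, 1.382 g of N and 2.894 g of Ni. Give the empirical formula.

C2N2Ni

n(C) = 1.184/12.01 = 0.09858, n(N) = 1.382/14.01 = 0.09864, n(Ni) = 2.894/58.69 = 0.04931
Divide by the smallest (0.04931 mol Ni): C 1.999, N 2.000, Ni 1.000
Ratio ≈ 2:2:1, so the empirical formula is C2N2Ni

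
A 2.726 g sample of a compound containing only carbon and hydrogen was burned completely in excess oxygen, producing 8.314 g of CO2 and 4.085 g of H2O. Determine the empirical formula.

mol C = 8.314 / 44.01 = 0.1889; mass C = 0.1889 × 12.01 = 2.269 g
mol H = 2 × (4.085 / 18.02) = 0.4534; mass H = 0.4534 × 1.008 = 0.4570 g
Divide by the smallest (0.1889 mol C): C 1.000, H 2.400
Multiply by 5: C 5.00, H 12.00 → C5H12

C5H12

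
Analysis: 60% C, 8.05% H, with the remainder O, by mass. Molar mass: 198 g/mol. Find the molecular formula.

Assume 100 g: 60 g C, 8.05 g H, 31.95 g O.
n(C) = 60/12.01 = 4.996, n(H) = 8.05/1.008 = 7.986, n(O) = 31.95/16.00 = 1.997
Smallest is O at 1.997 mol; normalising gives C 2.502, H 3.999, O 1.000
Scaling by 2: C 5.00, H 8.00, O 2.00 → C5H8O2
Empirical-formula mass = 100.11 g/mol
n = 198 / 100.11 = 1.98 ≈ 2
Molecular formula = (C5H8O2)×2 = C10H16O4

C10H16O4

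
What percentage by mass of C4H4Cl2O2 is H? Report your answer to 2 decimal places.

Molar mass = 4(12.01) + 4(1.008) + 2(35.45) + 2(16.00) = 154.972 g/mol
Mass of H per mole = 4 × 1.008 = 4.032 g
% H = 4.032 / 154.972 × 100 = 2.60%

2.60%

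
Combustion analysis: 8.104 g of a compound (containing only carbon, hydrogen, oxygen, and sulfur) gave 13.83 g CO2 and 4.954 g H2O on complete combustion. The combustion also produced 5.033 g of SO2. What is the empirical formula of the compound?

mol C = 13.83 / 44.01 = 0.3142; mass C = 0.3142 × 12.01 = 3.774 g
mol H = 2 × (4.954 / 18.02) = 0.5498; mass H = 0.5498 × 1.008 = 0.5542 g
mol S = 5.033 / 64.07 = 0.07855; mass S = 2.519 g
mass O = 8.104 − (6.848) = 1.256 g → mol O = 0.07853
Smallest is O at 0.07853 mol; normalising gives C 4.002, H 7.002, O 1.000, S 1.000
→ C4H7OS

C4H7OS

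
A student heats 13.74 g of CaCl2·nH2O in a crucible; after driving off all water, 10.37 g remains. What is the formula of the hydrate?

CaCl2·2H2O

Mass of water lost = 13.74 − 10.37 = 3.37 g → 3.37 / 18.02 = 0.187 mol H2O
Molar mass of CaCl2 = 110.98 g/mol → mol CaCl2 = 10.37 / 110.98 = 0.09344
n = 0.187 / 0.09344 = 2.00 ≈ 2 → CaCl2·2H2O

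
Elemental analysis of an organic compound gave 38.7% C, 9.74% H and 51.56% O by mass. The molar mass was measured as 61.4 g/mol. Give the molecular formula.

Assume 100 g: 38.7 g C, 9.74 g H, 51.56 g O.
C: 38.7 g ÷ 12.01 g/mol = 3.222 mol
H: 9.74 g ÷ 1.008 g/mol = 9.663 mol
O: 51.56 g ÷ 16.00 g/mol = 3.223 mol
Ratios (÷ 3.222): C 1.000, H 2.999, O 1.000
→ CH3O
Empirical-formula mass = 31.03 g/mol
n = 61.4 / 31.03 = 1.98 ≈ 2
Molecular formula = (CH3O)×2 = C2H6O2

C2H6O2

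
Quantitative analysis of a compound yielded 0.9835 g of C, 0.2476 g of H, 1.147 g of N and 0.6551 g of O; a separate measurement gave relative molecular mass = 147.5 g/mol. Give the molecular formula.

C: 0.9835 g ÷ 12.01 g/mol = 0.08189 mol
H: 0.2476 g ÷ 1.008 g/mol = 0.2456 mol
N: 1.147 g ÷ 14.01 g/mol = 0.08187 mol
O: 0.6551 g ÷ 16.00 g/mol = 0.04094 mol
Smallest is O at 0.04094 mol; normalising gives C 2.000, H 5.999, N 2.000, O 1.000
Ratio ≈ 2:6:2:1, so the empirical formula is C2H6N2O
Empirical-formula mass = 74.09 g/mol
n = 147.5 / 74.09 = 1.99 ≈ 2
Molecular formula = (C2H6N2O)×2 = C4H12N4O2

C4H12N4O2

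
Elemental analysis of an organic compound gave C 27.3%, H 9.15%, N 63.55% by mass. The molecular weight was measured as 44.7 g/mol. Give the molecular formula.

CH4N2

Assume 100 g: 27.3 g C, 9.15 g H, 63.55 g N.
C: 27.3 g ÷ 12.01 g/mol = 2.273 mol
H: 9.15 g ÷ 1.008 g/mol = 9.077 mol
N: 63.55 g ÷ 14.01 g/mol = 4.536 mol
Ratios (÷ 2.273): C 1.000, H 3.993, N 1.996
→ CH4N2
Empirical-formula mass = 44.06 g/mol
n = 44.7 / 44.06 = 1.01 ≈ 1
Molecular formula = empirical formula = CH4N2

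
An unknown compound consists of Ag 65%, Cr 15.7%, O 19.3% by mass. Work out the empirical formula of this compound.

Ag2CrO4

Assume 100 g: 65 g Ag, 15.7 g Cr, 19.3 g O.
n(Ag) = 65/107.87 = 0.6026, n(Cr) = 15.7/52.00 = 0.3019, n(O) = 19.3/16.00 = 1.206
Smallest is Cr at 0.3019 mol; normalising gives Ag 1.996, Cr 1.000, O 3.995
≈ 2:1:4 → Ag2CrO4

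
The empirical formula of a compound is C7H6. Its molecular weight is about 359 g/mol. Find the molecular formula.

Empirical-formula mass = 90.12 g/mol
n = 359 / 90.12 = 3.98 ≈ 4
Molecular formula = (C7H6)4 = C28H24

C28H24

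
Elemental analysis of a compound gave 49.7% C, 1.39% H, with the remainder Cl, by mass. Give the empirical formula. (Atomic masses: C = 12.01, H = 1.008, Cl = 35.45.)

C3HCl

Assume 100 g: 49.7 g C, 1.39 g H, 48.91 g Cl.
n(C) = 49.7/12.01 = 4.138, n(H) = 1.39/1.008 = 1.379, n(Cl) = 48.91/35.45 = 1.38
Smallest is H at 1.379 mol; normalising gives C 3.001, H 1.000, Cl 1.001
Ratio ≈ 3:1:1, so the empirical formula is C3HCl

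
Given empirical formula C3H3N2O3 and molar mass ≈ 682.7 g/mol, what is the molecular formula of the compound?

Empirical-formula mass = 115.07 g/mol
n = 682.7 / 115.07 = 5.93 ≈ 6
Molecular formula = (C3H3N2O3)6 = C18H18N12O18

C18H18N12O18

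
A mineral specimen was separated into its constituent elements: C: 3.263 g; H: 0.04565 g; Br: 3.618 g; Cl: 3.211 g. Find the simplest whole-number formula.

C6HBrCl2

Moles — C: 3.263 / 12.01 = 0.2717 mol; H: 0.04565 / 1.008 = 0.04529 mol; Br: 3.618 / 79.90 = 0.04528 mol; Cl: 3.211 / 35.45 = 0.09058 mol
Divide by the smallest (0.04528 mol Br): C 6.000, H 1.000, Br 1.000, Cl 2.000
→ C6HBrCl2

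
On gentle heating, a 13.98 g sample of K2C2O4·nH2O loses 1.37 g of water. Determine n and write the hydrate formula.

K2C2O4·H2O

Mass of anhydrous K2C2O4 = 13.98 − 1.37 = 12.61 g
mol H2O = 1.37 / 18.02 = 0.07603
Molar mass of K2C2O4 = 166.22 g/mol → mol K2C2O4 = 12.61 / 166.22 = 0.07586
n = 0.07603 / 0.07586 = 1.00 ≈ 1 → K2C2O4·H2O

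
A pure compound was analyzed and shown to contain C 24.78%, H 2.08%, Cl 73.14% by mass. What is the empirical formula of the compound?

CHCl

Assume 100 g: 24.78 g C, 2.08 g H, 73.14 g Cl.
Moles — C: 24.78 / 12.01 = 2.063 mol; H: 2.08 / 1.008 = 2.063 mol; Cl: 73.14 / 35.45 = 2.063 mol
Smallest is Cl at 2.063 mol; normalising gives C 1.000, H 1.000, Cl 1.000
→ CHCl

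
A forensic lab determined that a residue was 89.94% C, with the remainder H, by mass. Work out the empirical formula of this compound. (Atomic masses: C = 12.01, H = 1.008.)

Assume 100 g: 89.94 g C, 10.06 g H.
n(C) = 89.94/12.01 = 7.489, n(H) = 10.06/1.008 = 9.98
Ratios (÷ 7.489): C 1.000, H 1.333
Multiply by 3: C 3.00, H 4.00 → C3H4

C3H4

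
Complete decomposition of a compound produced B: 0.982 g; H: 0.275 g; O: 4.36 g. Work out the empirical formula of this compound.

Moles — B: 0.982 / 10.81 = 0.09084 mol; H: 0.275 / 1.008 = 0.2728 mol; O: 4.36 / 16.00 = 0.2725 mol
Smallest is B at 0.09084 mol; normalising gives B 1.000, H 3.003, O 3.000
Ratio ≈ 1:3:3, so the empirical formula is BH3O3

BH3O3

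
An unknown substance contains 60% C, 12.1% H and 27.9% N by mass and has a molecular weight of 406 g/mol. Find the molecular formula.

C20H48N8

Assume 100 g: 60 g C, 12.1 g H, 27.9 g N.
Moles — C: 60 / 12.01 = 4.996 mol; H: 12.1 / 1.008 = 12 mol; N: 27.9 / 14.01 = 1.991 mol
Ratios (÷ 1.991): C 2.509, H 6.028, N 1.000
Multiply by 2: C 5.02, H 12.06, N 2.00 → C5H12N2
Empirical-formula mass = 100.17 g/mol
n = 406 / 100.17 = 4.05 ≈ 4
Molecular formula = (C5H12N2)×4 = C20H48N8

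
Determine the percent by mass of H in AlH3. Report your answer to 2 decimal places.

Molar mass = 1(26.98) + 3(1.008) = 30.004 g/mol
Mass of H per mole = 3 × 1.008 = 3.024 g
% H = 3.024 / 30.004 × 100 = 10.08%

10.08%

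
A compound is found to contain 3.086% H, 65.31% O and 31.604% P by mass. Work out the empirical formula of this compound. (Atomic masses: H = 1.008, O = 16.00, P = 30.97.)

H3O4P

Assume 100 g: 3.086 g H, 65.31 g O, 31.604 g P.
n(H) = 3.086/1.008 = 3.062, n(O) = 65.31/16.00 = 4.082, n(P) = 31.604/30.97 = 1.02
Ratios (÷ 1.02): H 3.000, O 4.000, P 1.000
→ H3O4P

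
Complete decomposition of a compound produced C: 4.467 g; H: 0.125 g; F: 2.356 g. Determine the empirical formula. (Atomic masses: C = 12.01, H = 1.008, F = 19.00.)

C3HF

Moles — C: 4.467 / 12.01 = 0.3719 mol; H: 0.125 / 1.008 = 0.124 mol; F: 2.356 / 19.00 = 0.124 mol
Divide by the smallest (0.124 mol F): C 3.000, H 1.000, F 1.000
→ C3HF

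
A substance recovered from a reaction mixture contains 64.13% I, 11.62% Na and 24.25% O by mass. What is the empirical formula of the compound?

INaO3

Assume 100 g: 64.13 g I, 11.62 g Na, 24.25 g O.
n(I) = 64.13/126.90 = 0.5054, n(Na) = 11.62/22.99 = 0.5054, n(O) = 24.25/16.00 = 1.516
Ratios (÷ 0.5054): I 1.000, Na 1.000, O 2.999
→ INaO3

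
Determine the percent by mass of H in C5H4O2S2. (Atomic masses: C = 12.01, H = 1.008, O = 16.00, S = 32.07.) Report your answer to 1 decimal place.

2.5%

Molar mass = 5(12.01) + 4(1.008) + 2(16.00) + 2(32.07) = 160.222 g/mol
Mass of H per mole = 4 × 1.008 = 4.032 g
% H = 4.032 / 160.222 × 100 = 2.5%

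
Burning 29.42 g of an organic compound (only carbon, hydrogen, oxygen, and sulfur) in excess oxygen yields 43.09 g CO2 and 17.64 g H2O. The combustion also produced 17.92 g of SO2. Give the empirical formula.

C7H14O3S2

mol C = 43.09 / 44.01 = 0.9791; mass C = 0.9791 × 12.01 = 11.76 g
mol H = 2 × (17.64 / 18.02) = 1.958; mass H = 1.958 × 1.008 = 1.973 g
mol S = 17.92 / 64.07 = 0.2797; mass S = 8.970 g
mass O = 29.42 − (22.70) = 6.718 g → mol O = 0.4199
Smallest is S at 0.2797 mol; normalising gives C 3.501, H 7.000, O 1.501, S 1.000
×2: C 7.00, H 14.00, O 3.00, S 2.00 → C7H14O3S2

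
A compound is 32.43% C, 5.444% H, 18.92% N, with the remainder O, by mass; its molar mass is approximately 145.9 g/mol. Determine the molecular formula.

C4H8N2O4

Assume 100 g: 32.43 g C, 5.444 g H, 18.92 g N, 43.206 g O.
Moles — C: 32.43 / 12.01 = 2.7 mol; H: 5.444 / 1.008 = 5.401 mol; N: 18.92 / 14.01 = 1.35 mol; O: 43.206 / 16.00 = 2.7 mol
Smallest is N at 1.35 mol; normalising gives C 1.999, H 3.999, N 1.000, O 2.000
≈ 2:4:1:2 → C2H4NO2
Empirical-formula mass = 74.06 g/mol
n = 145.9 / 74.06 = 1.97 ≈ 2
Molecular formula = (C2H4NO2)×2 = C4H8N2O4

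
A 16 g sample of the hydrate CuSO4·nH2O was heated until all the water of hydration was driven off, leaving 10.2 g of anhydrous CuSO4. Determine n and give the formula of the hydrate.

CuSO4·5H2O

Mass of water lost = 16 − 10.2 = 5.8 g → 5.8 / 18.02 = 0.3219 mol H2O
Molar mass of CuSO4 = 159.62 g/mol → mol CuSO4 = 10.2 / 159.62 = 0.0639
n = 0.3219 / 0.0639 = 5.04 ≈ 5 → CuSO4·5H2O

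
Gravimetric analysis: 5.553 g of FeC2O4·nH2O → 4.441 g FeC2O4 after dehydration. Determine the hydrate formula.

Mass of water lost = 5.553 − 4.441 = 1.112 g → 1.112 / 18.02 = 0.06171 mol H2O
Molar mass of FeC2O4 = 143.87 g/mol → mol FeC2O4 = 4.441 / 143.87 = 0.03087
n = 0.06171 / 0.03087 = 2.00 ≈ 2 → FeC2O4·2H2O

FeC2O4·2H2O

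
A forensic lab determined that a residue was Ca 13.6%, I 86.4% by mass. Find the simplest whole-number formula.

Assume 100 g: 13.6 g Ca, 86.4 g I.
Moles — Ca: 13.6 / 40.08 = 0.3393 mol; I: 86.4 / 126.90 = 0.6809 mol
Smallest is Ca at 0.3393 mol; normalising gives Ca 1.000, I 2.007
Ratio ≈ 1:2, so the empirical formula is CaI2

CaI2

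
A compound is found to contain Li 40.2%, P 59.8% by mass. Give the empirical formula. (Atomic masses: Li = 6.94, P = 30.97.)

Li3P

Assume 100 g: 40.2 g Li, 59.8 g P.
n(Li) = 40.2/6.94 = 5.793, n(P) = 59.8/30.97 = 1.931
Divide by the smallest (1.931 mol P): Li 3.000, P 1.000
Ratio ≈ 3:1, so the empirical formula is Li3P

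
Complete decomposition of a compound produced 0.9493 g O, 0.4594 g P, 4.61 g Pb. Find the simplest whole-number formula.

O8P2Pb3

O: 0.9493 g ÷ 16.00 g/mol = 0.05933 mol
P: 0.4594 g ÷ 30.97 g/mol = 0.01483 mol
Pb: 4.61 g ÷ 207.2 g/mol = 0.02225 mol
Smallest is P at 0.01483 mol; normalising gives O 4.000, P 1.000, Pb 1.500
×2: O 8.00, P 2.00, Pb 3.00 → O8P2Pb3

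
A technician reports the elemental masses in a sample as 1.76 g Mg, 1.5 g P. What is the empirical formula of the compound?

Mg3P2

Moles — Mg: 1.76 / 24.31 = 0.0724 mol; P: 1.5 / 30.97 = 0.04843 mol
Divide by the smallest (0.04843 mol P): Mg 1.495, P 1.000
Multiply by 2: Mg 2.99, P 2.00 → Mg3P2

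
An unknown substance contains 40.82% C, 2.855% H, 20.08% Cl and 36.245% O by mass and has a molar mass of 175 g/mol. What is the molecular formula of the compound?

C6H5ClO4

Assume 100 g: 40.82 g C, 2.855 g H, 20.08 g Cl, 36.245 g O.
n(C) = 40.82/12.01 = 3.399, n(H) = 2.855/1.008 = 2.832, n(Cl) = 20.08/35.45 = 0.5664, n(O) = 36.245/16.00 = 2.265
Ratios (÷ 0.5664): C 6.000, H 5.000, Cl 1.000, O 3.999
Ratio ≈ 6:5:1:4, so the empirical formula is C6H5ClO4
Empirical-formula mass = 176.55 g/mol
n = 175 / 176.55 = 0.99 ≈ 1
Molecular formula = empirical formula = C6H5ClO4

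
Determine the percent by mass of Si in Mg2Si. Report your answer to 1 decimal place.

Molar mass = 2(24.31) + 1(28.09) = 76.710 g/mol
Mass of Si per mole = 1 × 28.09 = 28.090 g
% Si = 28.090 / 76.710 × 100 = 36.6%

36.6%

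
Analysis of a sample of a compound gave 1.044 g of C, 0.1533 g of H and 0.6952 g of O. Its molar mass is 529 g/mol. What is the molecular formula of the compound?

Moles — C: 1.044 / 12.01 = 0.08693 mol; H: 0.1533 / 1.008 = 0.1521 mol; O: 0.6952 / 16.00 = 0.04345 mol
Ratios (÷ 0.04345): C 2.001, H 3.500, O 1.000
Scaling by 2: C 4.00, H 7.00, O 2.00 → C4H7O2
Empirical-formula mass = 87.10 g/mol
n = 529 / 87.10 = 6.07 ≈ 6
Molecular formula = (C4H7O2)×6 = C24H42O12

C24H42O12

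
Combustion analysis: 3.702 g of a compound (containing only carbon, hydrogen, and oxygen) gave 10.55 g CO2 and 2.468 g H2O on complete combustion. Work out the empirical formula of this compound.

C7H8O

mol C = 10.55 / 44.01 = 0.2397; mass C = 0.2397 × 12.01 = 2.879 g
mol H = 2 × (2.468 / 18.02) = 0.2739; mass H = 0.2739 × 1.008 = 0.2761 g
mass O = 3.702 − (3.155) = 0.5469 g → mol O = 0.03418
Ratios (÷ 0.03418): C 7.013, H 8.014, O 1.000
→ C7H8O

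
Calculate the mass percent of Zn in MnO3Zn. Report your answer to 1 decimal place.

38.8%

Molar mass = 1(54.94) + 3(16.00) + 1(65.38) = 168.320 g/mol
Mass of Zn per mole = 1 × 65.38 = 65.380 g
% Zn = 65.380 / 168.320 × 100 = 38.8%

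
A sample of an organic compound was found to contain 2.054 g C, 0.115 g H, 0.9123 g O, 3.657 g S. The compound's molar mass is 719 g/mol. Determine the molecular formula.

C18H12O6S12

n(C) = 2.054/12.01 = 0.171, n(H) = 0.115/1.008 = 0.1141, n(O) = 0.9123/16.00 = 0.05702, n(S) = 3.657/32.07 = 0.114
Divide by the smallest (0.05702 mol O): C 2.999, H 2.001, O 1.000, S 2.000
Ratio ≈ 3:2:1:2, so the empirical formula is C3H2OS2
Empirical-formula mass = 118.19 g/mol
n = 719 / 118.19 = 6.08 ≈ 6
Molecular formula = (C3H2OS2)×6 = C18H12O6S12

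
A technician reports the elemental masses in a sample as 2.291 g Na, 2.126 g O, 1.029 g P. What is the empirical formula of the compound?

Na: 2.291 g ÷ 22.99 g/mol = 0.09965 mol
O: 2.126 g ÷ 16.00 g/mol = 0.1329 mol
P: 1.029 g ÷ 30.97 g/mol = 0.03323 mol
Smallest is P at 0.03323 mol; normalising gives Na 2.999, O 3.999, P 1.000
Ratio ≈ 3:4:1, so the empirical formula is Na3O4P

Na3O4P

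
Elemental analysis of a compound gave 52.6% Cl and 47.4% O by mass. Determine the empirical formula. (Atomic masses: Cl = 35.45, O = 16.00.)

ClO2

Assume 100 g: 52.6 g Cl, 47.4 g O.
Moles — Cl: 52.6 / 35.45 = 1.484 mol; O: 47.4 / 16.00 = 2.962 mol
Divide by the smallest (1.484 mol Cl): Cl 1.000, O 1.997
Ratio ≈ 1:2, so the empirical formula is ClO2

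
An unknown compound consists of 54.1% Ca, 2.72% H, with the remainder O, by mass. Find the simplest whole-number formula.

CaH2O2

Assume 100 g: 54.1 g Ca, 2.72 g H, 43.18 g O.
n(Ca) = 54.1/40.08 = 1.35, n(H) = 2.72/1.008 = 2.698, n(O) = 43.18/16.00 = 2.699
Ratios (÷ 1.35): Ca 1.000, H 1.999, O 1.999
≈ 1:2:2 → CaH2O2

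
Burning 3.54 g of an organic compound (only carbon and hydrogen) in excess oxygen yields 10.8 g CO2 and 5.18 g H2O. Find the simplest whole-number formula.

mol C = 10.8 / 44.01 = 0.2454; mass C = 0.2454 × 12.01 = 2.947 g
mol H = 2 × (5.18 / 18.02) = 0.5749; mass H = 0.5749 × 1.008 = 0.5795 g
Smallest is C at 0.2454 mol; normalising gives C 1.000, H 2.343
Scaling by 3: C 3.00, H 7.03 → C3H7

C3H7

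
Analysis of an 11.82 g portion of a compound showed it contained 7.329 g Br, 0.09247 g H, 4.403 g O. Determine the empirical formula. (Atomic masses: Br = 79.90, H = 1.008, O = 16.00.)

BrHO3

Br: 7.329 g ÷ 79.90 g/mol = 0.09173 mol
H: 0.09247 g ÷ 1.008 g/mol = 0.09174 mol
O: 4.403 g ÷ 16.00 g/mol = 0.2752 mol
Ratios (÷ 0.09173): Br 1.000, H 1.000, O 3.000
≈ 1:1:3 → BrHO3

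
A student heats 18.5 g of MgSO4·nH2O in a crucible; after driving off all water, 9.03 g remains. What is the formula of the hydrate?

Mass of water lost = 18.5 − 9.03 = 9.47 g → 9.47 / 18.02 = 0.5255 mol H2O
Molar mass of MgSO4 = 120.38 g/mol → mol MgSO4 = 9.03 / 120.38 = 0.07501
n = 0.5255 / 0.07501 = 7.01 ≈ 7 → MgSO4·7H2O

MgSO4·7H2O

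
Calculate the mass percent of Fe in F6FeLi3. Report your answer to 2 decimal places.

29.29%

Molar mass = 6(19.00) + 1(55.85) + 3(6.94) = 190.670 g/mol
Mass of Fe per mole = 1 × 55.85 = 55.850 g
% Fe = 55.850 / 190.670 × 100 = 29.29%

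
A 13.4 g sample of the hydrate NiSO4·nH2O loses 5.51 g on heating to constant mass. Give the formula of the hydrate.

Mass of anhydrous NiSO4 = 13.4 − 5.51 = 7.89 g
mol H2O = 5.51 / 18.02 = 0.3058
Molar mass of NiSO4 = 154.76 g/mol → mol NiSO4 = 7.89 / 154.76 = 0.05098
n = 0.3058 / 0.05098 = 6.00 ≈ 6 → NiSO4·6H2O

NiSO4·6H2O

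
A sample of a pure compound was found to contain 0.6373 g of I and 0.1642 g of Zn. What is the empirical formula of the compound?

I: 0.6373 g ÷ 126.90 g/mol = 0.005022 mol
Zn: 0.1642 g ÷ 65.38 g/mol = 0.002511 mol
Divide by the smallest (0.002511 mol Zn): I 2.000, Zn 1.000
Ratio ≈ 2:1, so the empirical formula is I2Zn

I2Zn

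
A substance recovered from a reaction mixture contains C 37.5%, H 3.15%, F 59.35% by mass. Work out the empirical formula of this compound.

Assume 100 g: 37.5 g C, 3.15 g H, 59.35 g F.
C: 37.5 g ÷ 12.01 g/mol = 3.122 mol
H: 3.15 g ÷ 1.008 g/mol = 3.125 mol
F: 59.35 g ÷ 19.00 g/mol = 3.124 mol
Ratios (÷ 3.122): C 1.000, H 1.001, F 1.000
→ CHF

CHF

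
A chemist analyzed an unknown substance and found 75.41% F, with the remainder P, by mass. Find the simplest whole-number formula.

F5P

Assume 100 g: 75.41 g F, 24.59 g P.
n(F) = 75.41/19.00 = 3.969, n(P) = 24.59/30.97 = 0.794
Ratios (÷ 0.794): F 4.999, P 1.000
→ F5P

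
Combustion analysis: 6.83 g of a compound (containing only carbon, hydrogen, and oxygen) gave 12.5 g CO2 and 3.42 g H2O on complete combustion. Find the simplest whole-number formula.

C3H4O2

mol C = 12.5 / 44.01 = 0.2840; mass C = 0.2840 × 12.01 = 3.411 g
mol H = 2 × (3.42 / 18.02) = 0.3796; mass H = 0.3796 × 1.008 = 0.3826 g
mass O = 6.83 − (3.794) = 3.036 g → mol O = 0.1898
Divide by the smallest (0.1898 mol O): C 1.497, H 2.000, O 1.000
Scaling by 2: C 2.99, H 4.00, O 2.00 → C3H4O2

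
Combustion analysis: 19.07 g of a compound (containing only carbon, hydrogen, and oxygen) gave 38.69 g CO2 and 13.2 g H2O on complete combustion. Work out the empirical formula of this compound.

mol C = 38.69 / 44.01 = 0.8791; mass C = 0.8791 × 12.01 = 10.56 g
mol H = 2 × (13.2 / 18.02) = 1.465; mass H = 1.465 × 1.008 = 1.477 g
mass O = 19.07 − (12.03) = 7.035 g → mol O = 0.4397
Smallest is O at 0.4397 mol; normalising gives C 1.999, H 3.332, O 1.000
Scaling by 3: C 6.00, H 10.00, O 3.00 → C6H10O3

C6H10O3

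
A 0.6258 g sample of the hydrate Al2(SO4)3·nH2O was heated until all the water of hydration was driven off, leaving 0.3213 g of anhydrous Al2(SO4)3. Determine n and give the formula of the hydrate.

Mass of water lost = 0.6258 − 0.3213 = 0.3045 g → 0.3045 / 18.02 = 0.0169 mol H2O
Molar mass of Al2(SO4)3 = 342.17 g/mol → mol Al2(SO4)3 = 0.3213 / 342.17 = 0.000939
n = 0.0169 / 0.000939 = 18.00 ≈ 18 → Al2(SO4)3·18H2O

Al2(SO4)3·18H2O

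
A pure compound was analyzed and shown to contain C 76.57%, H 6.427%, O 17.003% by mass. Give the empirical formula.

C6H6O

Assume 100 g: 76.57 g C, 6.427 g H, 17.003 g O.
C: 76.57 g ÷ 12.01 g/mol = 6.376 mol
H: 6.427 g ÷ 1.008 g/mol = 6.376 mol
O: 17.003 g ÷ 16.00 g/mol = 1.063 mol
Divide by the smallest (1.063 mol O): C 5.999, H 6.000, O 1.000
Ratio ≈ 6:6:1, so the empirical formula is C6H6O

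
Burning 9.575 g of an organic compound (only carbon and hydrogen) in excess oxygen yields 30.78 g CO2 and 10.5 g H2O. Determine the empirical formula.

C3H5

mol C = 30.78 / 44.01 = 0.6994; mass C = 0.6994 × 12.01 = 8.400 g
mol H = 2 × (10.5 / 18.02) = 1.165; mass H = 1.165 × 1.008 = 1.175 g
Ratios (÷ 0.6994): C 1.000, H 1.666
×3: C 3.00, H 5.00 → C3H5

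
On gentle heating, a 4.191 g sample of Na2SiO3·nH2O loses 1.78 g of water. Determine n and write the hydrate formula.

Na2SiO3·5H2O

Mass of anhydrous Na2SiO3 = 4.191 − 1.78 = 2.411 g
mol H2O = 1.78 / 18.02 = 0.09878
Molar mass of Na2SiO3 = 122.07 g/mol → mol Na2SiO3 = 2.411 / 122.07 = 0.01975
n = 0.09878 / 0.01975 = 5.00 ≈ 5 → Na2SiO3·5H2O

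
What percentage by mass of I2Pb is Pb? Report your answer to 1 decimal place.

Molar mass = 2(126.90) + 1(207.2) = 461.000 g/mol
Mass of Pb per mole = 1 × 207.2 = 207.200 g
% Pb = 207.200 / 461.000 × 100 = 44.9%

44.9%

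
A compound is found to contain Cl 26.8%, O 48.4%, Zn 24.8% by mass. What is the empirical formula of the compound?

Assume 100 g: 26.8 g Cl, 48.4 g O, 24.8 g Zn.
n(Cl) = 26.8/35.45 = 0.756, n(O) = 48.4/16.00 = 3.025, n(Zn) = 24.8/65.38 = 0.3793
Ratios (÷ 0.3793): Cl 1.993, O 7.975, Zn 1.000
≈ 2:8:1 → Cl2O8Zn

Cl2O8Zn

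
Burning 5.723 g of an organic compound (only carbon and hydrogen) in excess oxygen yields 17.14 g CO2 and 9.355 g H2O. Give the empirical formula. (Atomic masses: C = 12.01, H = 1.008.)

mol C = 17.14 / 44.01 = 0.3895; mass C = 0.3895 × 12.01 = 4.677 g
mol H = 2 × (9.355 / 18.02) = 1.038; mass H = 1.038 × 1.008 = 1.047 g
Ratios (÷ 0.3895): C 1.000, H 2.666
Scaling by 3: C 3.00, H 8.00 → C3H8

C3H8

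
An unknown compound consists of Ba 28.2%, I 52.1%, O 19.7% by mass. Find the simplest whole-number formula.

Assume 100 g: 28.2 g Ba, 52.1 g I, 19.7 g O.
n(Ba) = 28.2/137.33 = 0.2053, n(I) = 52.1/126.90 = 0.4106, n(O) = 19.7/16.00 = 1.231
Smallest is Ba at 0.2053 mol; normalising gives Ba 1.000, I 1.999, O 5.996
Ratio ≈ 1:2:6, so the empirical formula is BaI2O6

BaI2O6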